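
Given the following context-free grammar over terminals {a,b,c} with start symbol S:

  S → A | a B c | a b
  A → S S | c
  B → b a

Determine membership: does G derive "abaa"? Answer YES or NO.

CNF form of G:
  S -> S S | T1 T0 | T1 X3 | c
  A -> S S | c
  B -> T0 T1
  T0 -> b
  T1 -> a
  T2 -> c
  X3 -> B T2

CYK fill:
  cell(0,0) a: {T1}  orig:{}
  cell(1,1) b: {T0}  orig:{}
  cell(2,2) a: {T1}  orig:{}
  cell(3,3) a: {T1}  orig:{}
  cell(0,1) ab: {S}
  cell(1,2) ba: {B}
  cell(2,3) aa: ∅
  cell(0,2) aba: ∅
  cell(1,3) baa: ∅
  cell(0,3) abaa: ∅

S ∉ T[0,3] ⇒ NO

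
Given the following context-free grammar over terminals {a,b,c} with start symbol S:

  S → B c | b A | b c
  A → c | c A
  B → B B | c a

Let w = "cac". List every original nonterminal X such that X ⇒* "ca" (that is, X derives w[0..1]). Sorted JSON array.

Convert to CNF:
  S -> B T0 | T2 A | T2 T0
  A -> T0 A | c
  B -> B B | T0 T1
  T0 -> c
  T1 -> a
  T2 -> b

CYK fill, restricted to cells inside w[0..1]:
  cell(0,0) c: {A,T0}  orig:{A}
  cell(1,1) a: {T1}  orig:{}
  cell(0,1) ca: {B}

Original NTs in T[0,1] deriving "ca": ["B"]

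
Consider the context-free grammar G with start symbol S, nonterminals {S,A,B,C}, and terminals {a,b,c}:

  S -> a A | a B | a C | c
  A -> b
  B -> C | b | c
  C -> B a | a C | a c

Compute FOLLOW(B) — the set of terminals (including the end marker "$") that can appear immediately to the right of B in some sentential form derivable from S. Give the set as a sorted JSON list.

FIRST iteration:
[1]
  A via A→b: +{b}
  B via B→b: +{b}
  B via B→c: +{c}
  C via C→B a: +{b,c}
  C via C→a C: +{a}
  S via S→a A: +{a}
  S via S→c: +{c}
  FIRST(S)={a,c}  FIRST(A)={b}  FIRST(B)={b,c}  FIRST(C)={a,b,c}
[2]
  B via B→C: +{a}
  FIRST(S)={a,c}  FIRST(A)={b}  FIRST(B)={a,b,c}  FIRST(C)={a,b,c}
[3] done
  FIRST(S)={a,c}  FIRST(A)={b}  FIRST(B)={a,b,c}  FIRST(C)={a,b,c}

Compute FOLLOW by fixpoint:
initialize: $ ∈ FOLLOW(S)
pass 1:
  C→B a: FOLLOW(B) ⊇ FIRST(a) = {a}; new: +{a}
  S→a A: FOLLOW(A) ⊇ FOLLOW(S) ⊇ {$}; new: +{$}
  S→a B: FOLLOW(B) ⊇ FOLLOW(S) ⊇ {$}; new: +{$}
  S→a C: FOLLOW(C) ⊇ FOLLOW(S) ⊇ {$}; new: +{$}
  FOLLOW(S)={$}  FOLLOW(A)={$}  FOLLOW(B)={$,a}  FOLLOW(C)={$}
pass 2:
  B→C: FOLLOW(C) ⊇ FOLLOW(B) ⊇ {$,a}; new: +{a}
  FOLLOW(S)={$}  FOLLOW(A)={$}  FOLLOW(B)={$,a}  FOLLOW(C)={$,a}
pass 3: (no change)
  FOLLOW(S)={$}  FOLLOW(A)={$}  FOLLOW(B)={$,a}  FOLLOW(C)={$,a}

FOLLOW(B) = ["$", "a"]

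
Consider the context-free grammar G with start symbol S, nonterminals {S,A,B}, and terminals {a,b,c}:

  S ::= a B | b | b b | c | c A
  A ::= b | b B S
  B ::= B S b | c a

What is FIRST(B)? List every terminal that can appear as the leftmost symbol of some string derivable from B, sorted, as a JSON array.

Compute FIRST by fixpoint:
iter 1:
  A via A→b: +{b}
  B via B→c a: +{c}
  S via S→a B: +{a}
  S via S→b: +{b}
  S via S→c: +{c}
  FIRST[S]={a,b,c}  FIRST[A]={b}  FIRST[B]={c}
iter 2: — fixpoint
  FIRST[S]={a,b,c}  FIRST[A]={b}  FIRST[B]={c}

FIRST(B) = ["c"]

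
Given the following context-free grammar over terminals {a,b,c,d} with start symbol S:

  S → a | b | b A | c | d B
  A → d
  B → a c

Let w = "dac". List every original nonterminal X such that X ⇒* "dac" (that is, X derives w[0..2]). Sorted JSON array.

CNF form of G:
  S -> T2 A | T3 B | a | b | c
  A -> d
  B -> T0 T1
  T0 -> a
  T1 -> c
  T2 -> b
  T3 -> d

CYK fill (cells [i..j] with 0 ≤ i ≤ j ≤ 2 only):
  T[0,0] 'd' = {A,T3}  orig:{A}
  T[1,1] 'a' = {S,T0}  orig:{S}
  T[2,2] 'c' = {S,T1}  orig:{S}
  T[0,1] 'da' = ∅
  T[1,2] 'ac' = {B}
  T[0,2] 'dac' = {S}

Original NTs in T[0,2] deriving "dac": ["S"]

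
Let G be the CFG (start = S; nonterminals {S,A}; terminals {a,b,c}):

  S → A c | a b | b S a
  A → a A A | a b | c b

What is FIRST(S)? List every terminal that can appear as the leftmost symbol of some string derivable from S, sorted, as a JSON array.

FIRST sets, iterate to fixpoint:
pass 1:
  A via A→a A A: +{a}
  A via A→c b: +{c}
  S via S→A c: +{a,c}
  S via S→b S a: +{b}
  FIRST[S]={a,b,c}  FIRST[A]={a,c}
pass 2: (no change)
  FIRST[S]={a,b,c}  FIRST[A]={a,c}

FIRST(S) = ["a", "b", "c"]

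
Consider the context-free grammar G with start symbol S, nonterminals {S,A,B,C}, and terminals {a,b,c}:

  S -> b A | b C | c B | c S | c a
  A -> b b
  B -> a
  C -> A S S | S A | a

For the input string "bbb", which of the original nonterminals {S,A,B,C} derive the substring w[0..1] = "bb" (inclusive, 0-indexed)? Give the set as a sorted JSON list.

CNF form of G:
  S -> T0 A | T0 C | T1 B | T1 S | T1 T2
  A -> T0 T0
  B -> a
  C -> A X3 | S A | a
  T0 -> b
  T1 -> c
  T2 -> a
  X3 -> S S

CYK table (by increasing span) — only the sub-triangle for w[0..1]:
  T[0,0] 'b' = {T0}  orig:{}
  T[1,1] 'b' = {T0}  orig:{}
  T[0,1] 'bb' = {A}

Original NTs in T[0,1] deriving "bb": ["A"]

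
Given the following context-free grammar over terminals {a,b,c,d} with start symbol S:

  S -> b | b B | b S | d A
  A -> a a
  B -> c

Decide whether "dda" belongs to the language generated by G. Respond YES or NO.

CNF form of G:
  S -> T1 B | T1 S | T2 A | b
  A -> T0 T0
  B -> c
  T0 -> a
  T1 -> b
  T2 -> d

CYK table (by increasing span):
  cell(0,0) d: {T2}  orig:{}
  cell(1,1) d: {T2}  orig:{}
  cell(2,2) a: {T0}  orig:{}
  cell(0,1) dd: ∅
  cell(1,2) da: ∅
  cell(0,2) dda: ∅

S ∉ T[0,2] ⇒ NO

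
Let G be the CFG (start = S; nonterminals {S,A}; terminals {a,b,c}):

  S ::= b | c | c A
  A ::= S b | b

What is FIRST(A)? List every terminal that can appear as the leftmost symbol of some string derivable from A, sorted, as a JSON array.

FIRST sets, iterate to fixpoint:
iter 1:
  A via A→b: +{b}
  S via S→b: +{b}
  S via S→c: +{c}
  FIRST(S)={b,c}  FIRST(A)={b}
iter 2:
  A via A→S b: +{c}
  FIRST(S)={b,c}  FIRST(A)={b,c}
iter 3: — fixpoint
  FIRST(S)={b,c}  FIRST(A)={b,c}

FIRST(A) = ["b", "c"]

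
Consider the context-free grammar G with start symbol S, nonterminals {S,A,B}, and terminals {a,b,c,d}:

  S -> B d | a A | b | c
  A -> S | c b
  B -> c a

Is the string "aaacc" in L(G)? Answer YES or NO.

Convert to CNF:
  S -> B T0 | T1 A | b | c
  A -> B T0 | T1 A | T2 T3 | b | c
  B -> T2 T1
  T0 -> d
  T1 -> a
  T2 -> c
  T3 -> b

CYK fill:
  T[0,0] 'a' = {T1}  orig:{}
  T[1,1] 'a' = {T1}  orig:{}
  T[2,2] 'a' = {T1}  orig:{}
  T[3,3] 'c' = {A,S,T2}  orig:{A,S}
  T[4,4] 'c' = {A,S,T2}  orig:{A,S}
  T[0,1] 'aa' = ∅
  T[1,2] 'aa' = ∅
  T[2,3] 'ac' = {A,S}
  T[3,4] 'cc' = ∅
  T[0,2] 'aaa' = ∅
  T[1,3] 'aac' = {A,S}
  T[2,4] 'acc' = ∅
  T[0,3] 'aaac' = {A,S}
  T[1,4] 'aacc' = ∅
  T[0,4] 'aaacc' = ∅

S ∉ T[0,4] ⇒ NO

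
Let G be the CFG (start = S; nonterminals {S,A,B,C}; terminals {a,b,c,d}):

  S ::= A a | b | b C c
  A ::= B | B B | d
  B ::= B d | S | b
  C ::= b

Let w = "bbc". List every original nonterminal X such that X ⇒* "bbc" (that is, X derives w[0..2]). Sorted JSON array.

CNF form of G:
  S -> A T0 | T2 X6 | b
  A -> A T0 | B B | B T1 | T2 X4 | b | d
  B -> A T0 | B T1 | T2 X5 | b
  C -> b
  T0 -> a
  T1 -> d
  T2 -> b
  T3 -> c
  X4 -> C T3
  X5 -> C T3
  X6 -> C T3

CYK fill — only the sub-triangle for w[0..2]:
  T[0,0] 'b' = {A,B,C,S,T2}  orig:{A,B,C,S}
  T[1,1] 'b' = {A,B,C,S,T2}  orig:{A,B,C,S}
  T[2,2] 'c' = {T3}  orig:{}
  T[0,1] 'bb' = {A}
  T[1,2] 'bc' = {X4,X5,X6}  orig:{}
  T[0,2] 'bbc' = {A,B,S}

Original NTs in T[0,2] deriving "bbc": ["A", "B", "S"]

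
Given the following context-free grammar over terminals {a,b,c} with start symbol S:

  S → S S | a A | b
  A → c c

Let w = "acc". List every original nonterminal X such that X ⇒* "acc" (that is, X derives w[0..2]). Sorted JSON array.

CNF form of G:
  S -> S S | T1 A | b
  A -> T0 T0
  T0 -> c
  T1 -> a

CYK fill (cells [i..j] with 0 ≤ i ≤ j ≤ 2 only):
  T[0,0] 'a' = {T1}  orig:{}
  T[1,1] 'c' = {T0}  orig:{}
  T[2,2] 'c' = {T0}  orig:{}
  T[0,1] 'ac' = ∅
  T[1,2] 'cc' = {A}
  T[0,2] 'acc' = {S}

Original NTs in T[0,2] deriving "acc": ["S"]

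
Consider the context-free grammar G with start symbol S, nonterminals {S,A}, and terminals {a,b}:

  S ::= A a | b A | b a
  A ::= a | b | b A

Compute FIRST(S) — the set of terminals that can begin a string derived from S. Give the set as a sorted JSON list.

Compute FIRST by fixpoint:
[1]
  A via A→a: +{a}
  A via A→b: +{b}
  S via S→A a: +{a,b}
  FIRST[S]={a,b}  FIRST[A]={a,b}
[2] done
  FIRST[S]={a,b}  FIRST[A]={a,b}

FIRST(S) = ["a", "b"]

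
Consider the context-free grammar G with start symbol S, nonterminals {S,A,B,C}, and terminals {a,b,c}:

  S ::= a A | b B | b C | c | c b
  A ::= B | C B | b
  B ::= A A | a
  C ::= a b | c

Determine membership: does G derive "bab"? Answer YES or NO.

Convert to CNF:
  S -> T0 A | T1 B | T1 C | T2 T1 | c
  A -> A A | C B | a | b
  B -> A A | a
  C -> T0 T1 | c
  T0 -> a
  T1 -> b
  T2 -> c

CYK fill:
  T[0,0] 'b' = {A,T1}  orig:{A}
  T[1,1] 'a' = {A,B,T0}  orig:{A,B}
  T[2,2] 'b' = {A,T1}  orig:{A}
  T[0,1] 'ba' = {A,B,S}
  T[1,2] 'ab' = {A,B,C,S}
  T[0,2] 'bab' = {A,B,S}

S ∈ T[0,2] ⇒ YES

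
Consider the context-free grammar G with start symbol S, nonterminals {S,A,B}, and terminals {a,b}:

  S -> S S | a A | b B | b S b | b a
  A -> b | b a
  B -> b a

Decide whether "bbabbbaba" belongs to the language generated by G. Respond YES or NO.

CNF form of G:
  S -> S S | T0 B | T0 T1 | T0 X2 | T1 A
  A -> T0 T1 | b
  B -> T0 T1
  T0 -> b
  T1 -> a
  X2 -> S T0

CYK table (by increasing span):
  [0..0]={A,T0}  "b"  orig:{A}
  [1..1]={A,T0}  "b"  orig:{A}
  [2..2]={T1}  "a"  orig:{}
  [3..3]={A,T0}  "b"  orig:{A}
  [4..4]={A,T0}  "b"  orig:{A}
  [5..5]={A,T0}  "b"  orig:{A}
  [6..6]={T1}  "a"  orig:{}
  [7..7]={A,T0}  "b"  orig:{A}
  [8..8]={T1}  "a"  orig:{}
  [0..1]=∅  "bb"
  [1..2]={A,B,S}  "ba"
  [2..3]={S}  "ab"
  [3..4]=∅  "bb"
  [4..5]=∅  "bb"
  [5..6]={A,B,S}  "ba"
  [6..7]={S}  "ab"
  [7..8]={A,B,S}  "ba"
  [0..2]={S}  "bba"
  [1..3]={X2}  "bab"  orig:{}
  [2..4]={X2}  "abb"  orig:{}
  [3..5]=∅  "bbb"
  [4..6]={S}  "bba"
  [5..7]={X2}  "bab"  orig:{}
  [6..8]={S}  "aba"
  [0..3]={S,X2}  "bbab"  orig:{S}
  [1..4]={S}  "babb"
  [2..5]=∅  "abbb"
  [3..6]=∅  "bbba"
  [4..7]={S,X2}  "bbab"  orig:{S}
  [5..8]={S}  "baba"
  [0..4]={X2}  "bbabb"  orig:{}
  [1..5]={X2}  "babbb"  orig:{}
  [2..6]={S}  "abbba"
  [3..7]={S}  "bbbab"
  [4..8]={S}  "bbaba"
  [0..5]={S}  "bbabbb"
  [1..6]={S}  "babbba"
  [2..7]={S,X2}  "abbbab"  orig:{S}
  [3..8]=∅  "bbbaba"
  [0..6]={S}  "bbabbba"
  [1..7]={S,X2}  "babbbab"  orig:{S}
  [2..8]={S}  "abbbaba"
  [0..7]={S,X2}  "bbabbbab"  orig:{S}
  [1..8]={S}  "babbbaba"
  [0..8]={S}  "bbabbbaba"

S ∈ T[0,8] ⇒ YES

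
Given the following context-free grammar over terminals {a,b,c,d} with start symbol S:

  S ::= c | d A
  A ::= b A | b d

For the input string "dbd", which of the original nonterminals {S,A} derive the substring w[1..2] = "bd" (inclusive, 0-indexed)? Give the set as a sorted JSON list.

CNF form of G:
  S -> T1 A | c
  A -> T0 A | T0 T1
  T0 -> b
  T1 -> d

Fill CYK table bottom-up — only the sub-triangle for w[1..2]:
  T[1,1] 'b' = {T0}  orig:{}
  T[2,2] 'd' = {T1}  orig:{}
  T[1,2] 'bd' = {A}

Original NTs in T[1,2] deriving "bd": ["A"]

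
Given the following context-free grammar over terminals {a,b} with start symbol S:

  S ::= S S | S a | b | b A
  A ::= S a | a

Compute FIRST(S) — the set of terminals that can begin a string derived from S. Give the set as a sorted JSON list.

FIRST iteration:
iter 1:
  A via A→a: +{a}
  S via S→b: +{b}
  FIRST[S]={b}  FIRST[A]={a}
iter 2:
  A via A→S a: +{b}
  FIRST[S]={b}  FIRST[A]={a,b}
iter 3: done
  FIRST[S]={b}  FIRST[A]={a,b}

FIRST(S) = ["b"]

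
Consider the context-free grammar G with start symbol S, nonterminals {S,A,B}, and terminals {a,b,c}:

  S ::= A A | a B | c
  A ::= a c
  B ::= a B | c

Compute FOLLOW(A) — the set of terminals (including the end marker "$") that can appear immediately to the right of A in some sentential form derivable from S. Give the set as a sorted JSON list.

FIRST sets, iterate to fixpoint:
pass 1:
  A via A→a c: +{a}
  B via B→a B: +{a}
  B via B→c: +{c}
  S via S→A A: +{a}
  S via S→c: +{c}
  FIRST[S]={a,c}  FIRST[A]={a}  FIRST[B]={a,c}
pass 2: (stable)
  FIRST[S]={a,c}  FIRST[A]={a}  FIRST[B]={a,c}

FOLLOW iteration:
initialize: $ ∈ FOLLOW(S)
pass 1:
  S→A A: FOLLOW(A) ⊇ FIRST(A) = {a}; new: +{a}
  S→A A: FOLLOW(A) ⊇ FOLLOW(S) ⊇ {$}; new: +{$}
  S→a B: FOLLOW(B) ⊇ FOLLOW(S) ⊇ {$}; new: +{$}
  S: {$}  A: {$,a}  B: {$}
pass 2: done
  S: {$}  A: {$,a}  B: {$}

FOLLOW(A) = ["$", "a"]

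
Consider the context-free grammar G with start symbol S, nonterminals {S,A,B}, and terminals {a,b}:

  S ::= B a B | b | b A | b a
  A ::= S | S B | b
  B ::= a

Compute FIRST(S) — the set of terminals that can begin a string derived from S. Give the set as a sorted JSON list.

Compute FIRST by fixpoint:
iter 1:
  A via A→b: +{b}
  B via B→a: +{a}
  S via S→B a B: +{a}
  S via S→b: +{b}
  FIRST[S]={a,b}  FIRST[A]={b}  FIRST[B]={a}
iter 2:
  A via A→S: +{a}
  FIRST[S]={a,b}  FIRST[A]={a,b}  FIRST[B]={a}
iter 3: — fixpoint
  FIRST[S]={a,b}  FIRST[A]={a,b}  FIRST[B]={a}

FIRST(S) = ["a", "b"]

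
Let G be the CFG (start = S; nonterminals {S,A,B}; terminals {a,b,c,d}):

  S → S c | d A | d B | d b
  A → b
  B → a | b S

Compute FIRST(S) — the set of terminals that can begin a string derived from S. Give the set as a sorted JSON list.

FIRST sets, iterate to fixpoint:
[1]
  A via A→b: +{b}
  B via B→a: +{a}
  B via B→b S: +{b}
  S via S→d A: +{d}
  FIRST[S]={d}  FIRST[A]={b}  FIRST[B]={a,b}
[2] (no change)
  FIRST[S]={d}  FIRST[A]={b}  FIRST[B]={a,b}

FIRST(S) = ["d"]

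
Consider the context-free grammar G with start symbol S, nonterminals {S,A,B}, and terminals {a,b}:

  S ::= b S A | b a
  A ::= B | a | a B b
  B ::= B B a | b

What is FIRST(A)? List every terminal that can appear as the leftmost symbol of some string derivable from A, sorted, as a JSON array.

FIRST iteration:
round 1:
  A via A→a: +{a}
  B via B→b: +{b}
  S via S→b S A: +{b}
  FIRST(S)={b}  FIRST(A)={a}  FIRST(B)={b}
round 2:
  A via A→B: +{b}
  FIRST(S)={b}  FIRST(A)={a,b}  FIRST(B)={b}
round 3: (stable)
  FIRST(S)={b}  FIRST(A)={a,b}  FIRST(B)={b}

FIRST(A) = ["a", "b"]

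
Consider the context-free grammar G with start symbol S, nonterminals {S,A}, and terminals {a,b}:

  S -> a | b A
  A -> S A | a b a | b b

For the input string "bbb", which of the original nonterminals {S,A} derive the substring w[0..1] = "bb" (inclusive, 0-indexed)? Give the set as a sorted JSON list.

Convert to CNF:
  S -> T1 A | a
  A -> S A | T0 X2 | T1 T1
  T0 -> a
  T1 -> b
  X2 -> T1 T0

CYK fill — only the sub-triangle for w[0..1]:
  [0..0]={T1}  "b"  orig:{}
  [1..1]={T1}  "b"  orig:{}
  [0..1]={A}  "bb"

Original NTs in T[0,1] deriving "bb": ["A"]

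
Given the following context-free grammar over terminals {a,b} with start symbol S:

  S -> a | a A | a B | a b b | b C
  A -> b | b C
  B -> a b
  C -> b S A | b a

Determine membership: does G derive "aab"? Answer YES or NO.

CNF form of G:
  S -> T0 C | T1 A | T1 B | T1 X3 | a
  A -> T0 C | b
  B -> T1 T0
  C -> T0 T1 | T0 X2
  T0 -> b
  T1 -> a
  X2 -> S A
  X3 -> T0 T0

CYK fill:
  [0..0]={S,T1}  "a"  orig:{S}
  [1..1]={S,T1}  "a"  orig:{S}
  [2..2]={A,T0}  "b"  orig:{A}
  [0..1]=∅  "aa"
  [1..2]={B,S,X2}  "ab"  orig:{B,S}
  [0..2]={S}  "aab"

S ∈ T[0,2] ⇒ YES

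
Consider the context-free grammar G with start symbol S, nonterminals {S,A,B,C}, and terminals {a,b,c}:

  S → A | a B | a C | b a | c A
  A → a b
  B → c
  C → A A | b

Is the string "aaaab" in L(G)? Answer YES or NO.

Convert to CNF:
  S -> T0 B | T0 C | T0 T1 | T1 T0 | T2 A
  A -> T0 T1
  B -> c
  C -> A A | b
  T0 -> a
  T1 -> b
  T2 -> c

CYK fill:
  T[0,0] 'a' = {T0}  orig:{}
  T[1,1] 'a' = {T0}  orig:{}
  T[2,2] 'a' = {T0}  orig:{}
  T[3,3] 'a' = {T0}  orig:{}
  T[4,4] 'b' = {C,T1}  orig:{C}
  T[0,1] 'aa' = ∅
  T[1,2] 'aa' = ∅
  T[2,3] 'aa' = ∅
  T[3,4] 'ab' = {A,S}
  T[0,2] 'aaa' = ∅
  T[1,3] 'aaa' = ∅
  T[2,4] 'aab' = ∅
  T[0,3] 'aaaa' = ∅
  T[1,4] 'aaab' = ∅
  T[0,4] 'aaaab' = ∅

S ∉ T[0,4] ⇒ NO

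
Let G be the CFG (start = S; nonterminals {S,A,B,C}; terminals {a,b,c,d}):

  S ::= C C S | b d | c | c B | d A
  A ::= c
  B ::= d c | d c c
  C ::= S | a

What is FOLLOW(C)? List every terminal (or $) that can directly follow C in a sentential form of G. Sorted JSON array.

FIRST sets, iterate to fixpoint:
round 1:
  A via A→c: +{c}
  B via B→d c: +{d}
  C via C→a: +{a}
  S via S→C C S: +{a}
  S via S→b d: +{b}
  S via S→c: +{c}
  S via S→d A: +{d}
  S: {a,b,c,d}  A: {c}  B: {d}  C: {a}
round 2:
  C via C→S: +{b,c,d}
  S: {a,b,c,d}  A: {c}  B: {d}  C: {a,b,c,d}
round 3: (no change)
  S: {a,b,c,d}  A: {c}  B: {d}  C: {a,b,c,d}

FOLLOW sets:
initialize: $ ∈ FOLLOW(S)
iter 1:
  S→C C S: FOLLOW(C) ⊇ FIRST(C) = {a,b,c,d}; new: +{a,b,c,d}
  S→c B: FOLLOW(B) ⊇ FOLLOW(S) ⊇ {$}; new: +{$}
  S→d A: FOLLOW(A) ⊇ FOLLOW(S) ⊇ {$}; new: +{$}
  FOLLOW(S)={$}  FOLLOW(A)={$}  FOLLOW(B)={$}  FOLLOW(C)={a,b,c,d}
iter 2:
  C→S: FOLLOW(S) ⊇ FOLLOW(C) ⊇ {a,b,c,d}; new: +{a,b,c,d}
  S→c B: FOLLOW(B) ⊇ FOLLOW(S) ⊇ {$,a,b,c,d}; new: +{a,b,c,d}
  S→d A: FOLLOW(A) ⊇ FOLLOW(S) ⊇ {$,a,b,c,d}; new: +{a,b,c,d}
  FOLLOW(S)={$,a,b,c,d}  FOLLOW(A)={$,a,b,c,d}  FOLLOW(B)={$,a,b,c,d}  FOLLOW(C)={a,b,c,d}
iter 3: — fixpoint
  FOLLOW(S)={$,a,b,c,d}  FOLLOW(A)={$,a,b,c,d}  FOLLOW(B)={$,a,b,c,d}  FOLLOW(C)={a,b,c,d}

FOLLOW(C) = ["a", "b", "c", "d"]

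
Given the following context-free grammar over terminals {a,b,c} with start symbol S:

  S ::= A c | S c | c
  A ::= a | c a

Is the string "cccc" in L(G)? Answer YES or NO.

CNF form of G:
  S -> A T0 | S T0 | c
  A -> T0 T1 | a
  T0 -> c
  T1 -> a

CYK fill:
  [0..0]={S,T0}  "c"  orig:{S}
  [1..1]={S,T0}  "c"  orig:{S}
  [2..2]={S,T0}  "c"  orig:{S}
  [3..3]={S,T0}  "c"  orig:{S}
  [0..1]={S}  "cc"
  [1..2]={S}  "cc"
  [2..3]={S}  "cc"
  [0..2]={S}  "ccc"
  [1..3]={S}  "ccc"
  [0..3]={S}  "cccc"

S ∈ T[0,3] ⇒ YES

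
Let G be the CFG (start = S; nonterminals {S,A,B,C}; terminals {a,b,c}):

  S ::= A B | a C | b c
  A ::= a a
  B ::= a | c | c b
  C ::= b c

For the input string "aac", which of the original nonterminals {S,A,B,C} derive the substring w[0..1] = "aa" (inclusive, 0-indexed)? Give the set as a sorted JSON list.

Convert to CNF:
  S -> A B | T0 C | T2 T1
  A -> T0 T0
  B -> T1 T2 | a | c
  C -> T2 T1
  T0 -> a
  T1 -> c
  T2 -> b

CYK table (by increasing span) (cells [i..j] with 0 ≤ i ≤ j ≤ 1 only):
  [0..0]={B,T0}  "a"  orig:{B}
  [1..1]={B,T0}  "a"  orig:{B}
  [0..1]={A}  "aa"

Original NTs in T[0,1] deriving "aa": ["A"]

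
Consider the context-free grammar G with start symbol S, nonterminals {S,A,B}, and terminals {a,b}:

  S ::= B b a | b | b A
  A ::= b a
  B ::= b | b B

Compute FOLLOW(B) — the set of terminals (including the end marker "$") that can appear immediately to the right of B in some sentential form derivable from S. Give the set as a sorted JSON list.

FIRST iteration:
iter 1:
  A via A→b a: +{b}
  B via B→b: +{b}
  S via S→B b a: +{b}
  FIRST[S]={b}  FIRST[A]={b}  FIRST[B]={b}
iter 2: — fixpoint
  FIRST[S]={b}  FIRST[A]={b}  FIRST[B]={b}

FOLLOW sets:
FOLLOW(S) := {$}
round 1:
  S→B b a: FOLLOW(B) ⊇ FIRST(b) = {b}; new: +{b}
  S→b A: FOLLOW(A) ⊇ FOLLOW(S) ⊇ {$}; new: +{$}
  FOLLOW(S)={$}  FOLLOW(A)={$}  FOLLOW(B)={b}
round 2: done
  FOLLOW(S)={$}  FOLLOW(A)={$}  FOLLOW(B)={b}

FOLLOW(B) = ["b"]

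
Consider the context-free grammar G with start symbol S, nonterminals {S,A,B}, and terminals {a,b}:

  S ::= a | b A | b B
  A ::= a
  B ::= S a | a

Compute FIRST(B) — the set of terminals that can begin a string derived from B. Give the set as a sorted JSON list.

FIRST sets, iterate to fixpoint:
[1]
  A via A→a: +{a}
  B via B→a: +{a}
  S via S→a: +{a}
  S via S→b A: +{b}
  FIRST(S)={a,b}  FIRST(A)={a}  FIRST(B)={a}
[2]
  B via B→S a: +{b}
  FIRST(S)={a,b}  FIRST(A)={a}  FIRST(B)={a,b}
[3] done
  FIRST(S)={a,b}  FIRST(A)={a}  FIRST(B)={a,b}

FIRST(B) = ["a", "b"]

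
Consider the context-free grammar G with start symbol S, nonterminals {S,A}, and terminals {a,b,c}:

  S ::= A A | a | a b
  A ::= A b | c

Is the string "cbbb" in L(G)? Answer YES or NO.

Convert to CNF:
  S -> A A | T1 T0 | a
  A -> A T0 | c
  T0 -> b
  T1 -> a

CYK fill:
  T[0,0] 'c' = {A}
  T[1,1] 'b' = {T0}  orig:{}
  T[2,2] 'b' = {T0}  orig:{}
  T[3,3] 'b' = {T0}  orig:{}
  T[0,1] 'cb' = {A}
  T[1,2] 'bb' = ∅
  T[2,3] 'bb' = ∅
  T[0,2] 'cbb' = {A}
  T[1,3] 'bbb' = ∅
  T[0,3] 'cbbb' = {A}

S ∉ T[0,3] ⇒ NO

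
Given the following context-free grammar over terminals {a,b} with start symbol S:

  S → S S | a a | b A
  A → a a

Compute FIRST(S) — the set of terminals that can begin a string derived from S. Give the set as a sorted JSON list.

FIRST iteration:
round 1:
  A via A→a a: +{a}
  S via S→a a: +{a}
  S via S→b A: +{b}
  FIRST(S)={a,b}  FIRST(A)={a}
round 2: (stable)
  FIRST(S)={a,b}  FIRST(A)={a}

FIRST(S) = ["a", "b"]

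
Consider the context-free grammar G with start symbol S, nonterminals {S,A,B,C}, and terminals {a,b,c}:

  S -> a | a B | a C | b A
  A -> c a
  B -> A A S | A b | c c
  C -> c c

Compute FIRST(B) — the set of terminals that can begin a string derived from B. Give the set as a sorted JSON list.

FIRST iteration:
iter 1:
  A via A→c a: +{c}
  B via B→A A S: +{c}
  C via C→c c: +{c}
  S via S→a: +{a}
  S via S→b A: +{b}
  FIRST[S]={a,b}  FIRST[A]={c}  FIRST[B]={c}  FIRST[C]={c}
iter 2: — fixpoint
  FIRST[S]={a,b}  FIRST[A]={c}  FIRST[B]={c}  FIRST[C]={c}

FIRST(B) = ["c"]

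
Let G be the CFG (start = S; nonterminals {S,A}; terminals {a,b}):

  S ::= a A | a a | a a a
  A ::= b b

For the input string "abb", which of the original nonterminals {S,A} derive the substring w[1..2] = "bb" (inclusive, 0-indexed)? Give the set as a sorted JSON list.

Convert to CNF:
  S -> T1 A | T1 T1 | T1 X2
  A -> T0 T0
  T0 -> b
  T1 -> a
  X2 -> T1 T1

Fill CYK table bottom-up, restricted to cells inside w[1..2]:
  [1..1]={T0}  "b"  orig:{}
  [2..2]={T0}  "b"  orig:{}
  [1..2]={A}  "bb"

Original NTs in T[1,2] deriving "bb": ["A"]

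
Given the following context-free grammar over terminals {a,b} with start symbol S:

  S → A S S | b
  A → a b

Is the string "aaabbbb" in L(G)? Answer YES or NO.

CNF form of G:
  S -> A X2 | b
  A -> T0 T1
  T0 -> a
  T1 -> b
  X2 -> S S

CYK fill:
  [0..0]={T0}  "a"  orig:{}
  [1..1]={T0}  "a"  orig:{}
  [2..2]={T0}  "a"  orig:{}
  [3..3]={S,T1}  "b"  orig:{S}
  [4..4]={S,T1}  "b"  orig:{S}
  [5..5]={S,T1}  "b"  orig:{S}
  [6..6]={S,T1}  "b"  orig:{S}
  [0..1]=∅  "aa"
  [1..2]=∅  "aa"
  [2..3]={A}  "ab"
  [3..4]={X2}  "bb"  orig:{}
  [4..5]={X2}  "bb"  orig:{}
  [5..6]={X2}  "bb"  orig:{}
  [0..2]=∅  "aaa"
  [1..3]=∅  "aab"
  [2..4]=∅  "abb"
  [3..5]=∅  "bbb"
  [4..6]=∅  "bbb"
  [0..3]=∅  "aaab"
  [1..4]=∅  "aabb"
  [2..5]={S}  "abbb"
  [3..6]=∅  "bbbb"
  [0..4]=∅  "aaabb"
  [1..5]=∅  "aabbb"
  [2..6]={X2}  "abbbb"  orig:{}
  [0..5]=∅  "aaabbb"
  [1..6]=∅  "aabbbb"
  [0..6]=∅  "aaabbbb"

S ∉ T[0,6] ⇒ NO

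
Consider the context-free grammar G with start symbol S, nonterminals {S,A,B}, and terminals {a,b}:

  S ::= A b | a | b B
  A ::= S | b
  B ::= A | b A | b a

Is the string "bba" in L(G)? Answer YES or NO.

CNF form of G:
  S -> A T0 | T0 B | a
  A -> A T0 | T0 B | a | b
  B -> A T0 | T0 A | T0 B | T0 T1 | a | b
  T0 -> b
  T1 -> a

CYK table (by increasing span):
  cell(0,0) b: {A,B,T0}  orig:{A,B}
  cell(1,1) b: {A,B,T0}  orig:{A,B}
  cell(2,2) a: {A,B,S,T1}  orig:{A,B,S}
  cell(0,1) bb: {A,B,S}
  cell(1,2) ba: {A,B,S}
  cell(0,2) bba: {A,B,S}

S ∈ T[0,2] ⇒ YES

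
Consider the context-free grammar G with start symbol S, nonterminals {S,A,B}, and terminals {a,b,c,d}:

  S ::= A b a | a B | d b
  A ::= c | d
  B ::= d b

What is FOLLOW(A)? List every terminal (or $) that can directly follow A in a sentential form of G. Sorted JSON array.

FIRST sets, iterate to fixpoint:
pass 1:
  A via A→c: +{c}
  A via A→d: +{d}
  B via B→d b: +{d}
  S via S→A b a: +{c,d}
  S via S→a B: +{a}
  FIRST[S]={a,c,d}  FIRST[A]={c,d}  FIRST[B]={d}
pass 2: (no change)
  FIRST[S]={a,c,d}  FIRST[A]={c,d}  FIRST[B]={d}

FOLLOW sets:
FOLLOW(S) := {$}
round 1:
  S→A b a: FOLLOW(A) ⊇ FIRST(b) = {b}; new: +{b}
  S→a B: FOLLOW(B) ⊇ FOLLOW(S) ⊇ {$}; new: +{$}
  FOLLOW[S]={$}  FOLLOW[A]={b}  FOLLOW[B]={$}
round 2: — fixpoint
  FOLLOW[S]={$}  FOLLOW[A]={b}  FOLLOW[B]={$}

FOLLOW(A) = ["b"]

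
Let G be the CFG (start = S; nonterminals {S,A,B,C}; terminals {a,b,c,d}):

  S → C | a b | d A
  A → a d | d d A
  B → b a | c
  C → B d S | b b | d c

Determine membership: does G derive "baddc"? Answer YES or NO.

Convert to CNF:
  S -> B X6 | T0 T2 | T1 A | T1 T3 | T2 T2
  A -> T0 T1 | T1 X4
  B -> T2 T0 | c
  C -> B X5 | T1 T3 | T2 T2
  T0 -> a
  T1 -> d
  T2 -> b
  T3 -> c
  X4 -> T1 A
  X5 -> T1 S
  X6 -> T1 S

Fill CYK table bottom-up:
  [0..0]={T2}  "b"  orig:{}
  [1..1]={T0}  "a"  orig:{}
  [2..2]={T1}  "d"  orig:{}
  [3..3]={T1}  "d"  orig:{}
  [4..4]={B,T3}  "c"  orig:{B}
  [0..1]={B}  "ba"
  [1..2]={A}  "ad"
  [2..3]=∅  "dd"
  [3..4]={C,S}  "dc"
  [0..2]=∅  "bad"
  [1..3]=∅  "add"
  [2..4]={X5,X6}  "ddc"  orig:{}
  [0..3]=∅  "badd"
  [1..4]=∅  "addc"
  [0..4]={C,S}  "baddc"

S ∈ T[0,4] ⇒ YES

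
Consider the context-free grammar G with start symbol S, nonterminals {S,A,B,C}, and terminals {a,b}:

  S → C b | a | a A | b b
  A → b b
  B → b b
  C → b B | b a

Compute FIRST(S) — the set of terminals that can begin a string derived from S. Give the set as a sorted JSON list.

FIRST iteration:
pass 1:
  A via A→b b: +{b}
  B via B→b b: +{b}
  C via C→b B: +{b}
  S via S→C b: +{b}
  S via S→a: +{a}
  FIRST[S]={a,b}  FIRST[A]={b}  FIRST[B]={b}  FIRST[C]={b}
pass 2: done
  FIRST[S]={a,b}  FIRST[A]={b}  FIRST[B]={b}  FIRST[C]={b}

FIRST(S) = ["a", "b"]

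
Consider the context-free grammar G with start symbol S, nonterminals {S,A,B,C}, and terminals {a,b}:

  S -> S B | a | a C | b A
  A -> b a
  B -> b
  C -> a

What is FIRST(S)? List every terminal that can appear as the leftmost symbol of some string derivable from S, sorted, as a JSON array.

Compute FIRST by fixpoint:
round 1:
  A via A→b a: +{b}
  B via B→b: +{b}
  C via C→a: +{a}
  S via S→a: +{a}
  S via S→b A: +{b}
  S: {a,b}  A: {b}  B: {b}  C: {a}
round 2: (stable)
  S: {a,b}  A: {b}  B: {b}  C: {a}

FIRST(S) = ["a", "b"]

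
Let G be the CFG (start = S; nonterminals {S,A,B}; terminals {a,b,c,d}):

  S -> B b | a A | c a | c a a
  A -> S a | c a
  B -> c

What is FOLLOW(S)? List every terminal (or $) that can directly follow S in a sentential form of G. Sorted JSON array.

FIRST sets, iterate to fixpoint:
[1]
  A via A→c a: +{c}
  B via B→c: +{c}
  S via S→B b: +{c}
  S via S→a A: +{a}
  S: {a,c}  A: {c}  B: {c}
[2]
  A via A→S a: +{a}
  S: {a,c}  A: {a,c}  B: {c}
[3] (no change)
  S: {a,c}  A: {a,c}  B: {c}

Compute FOLLOW by fixpoint:
initialize: $ ∈ FOLLOW(S)
round 1:
  A→S a: FOLLOW(S) ⊇ FIRST(a) = {a}; new: +{a}
  S→B b: FOLLOW(B) ⊇ FIRST(b) = {b}; new: +{b}
  S→a A: FOLLOW(A) ⊇ FOLLOW(S) ⊇ {$,a}; new: +{$,a}
  S: {$,a}  A: {$,a}  B: {b}
round 2: (stable)
  S: {$,a}  A: {$,a}  B: {b}

FOLLOW(S) = ["$", "a"]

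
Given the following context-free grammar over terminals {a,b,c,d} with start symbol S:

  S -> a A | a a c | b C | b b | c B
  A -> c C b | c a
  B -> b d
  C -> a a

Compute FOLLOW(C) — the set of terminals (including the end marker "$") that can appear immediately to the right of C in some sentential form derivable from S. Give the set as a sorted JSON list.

Compute FIRST by fixpoint:
round 1:
  A via A→c C b: +{c}
  B via B→b d: +{b}
  C via C→a a: +{a}
  S via S→a A: +{a}
  S via S→b C: +{b}
  S via S→c B: +{c}
  FIRST(S)={a,b,c}  FIRST(A)={c}  FIRST(B)={b}  FIRST(C)={a}
round 2: (stable)
  FIRST(S)={a,b,c}  FIRST(A)={c}  FIRST(B)={b}  FIRST(C)={a}

FOLLOW sets:
seed FOLLOW(S) with $
pass 1:
  A→c C b: FOLLOW(C) ⊇ FIRST(b) = {b}; new: +{b}
  S→a A: FOLLOW(A) ⊇ FOLLOW(S) ⊇ {$}; new: +{$}
  S→b C: FOLLOW(C) ⊇ FOLLOW(S) ⊇ {$}; new: +{$}
  S→c B: FOLLOW(B) ⊇ FOLLOW(S) ⊇ {$}; new: +{$}
  S: {$}  A: {$}  B: {$}  C: {$,b}
pass 2: (stable)
  S: {$}  A: {$}  B: {$}  C: {$,b}

FOLLOW(C) = ["$", "b"]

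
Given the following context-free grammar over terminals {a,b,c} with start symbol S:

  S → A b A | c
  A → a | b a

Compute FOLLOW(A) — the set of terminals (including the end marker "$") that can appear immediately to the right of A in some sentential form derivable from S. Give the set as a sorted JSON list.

Compute FIRST by fixpoint:
pass 1:
  A via A→a: +{a}
  A via A→b a: +{b}
  S via S→A b A: +{a,b}
  S via S→c: +{c}
  S: {a,b,c}  A: {a,b}
pass 2: — fixpoint
  S: {a,b,c}  A: {a,b}

Compute FOLLOW by fixpoint:
FOLLOW(S) := {$}
[1]
  S→A b A: FOLLOW(A) ⊇ FIRST(b) = {b}; new: +{b}
  S→A b A: FOLLOW(A) ⊇ FOLLOW(S) ⊇ {$}; new: +{$}
  FOLLOW(S)={$}  FOLLOW(A)={$,b}
[2] done
  FOLLOW(S)={$}  FOLLOW(A)={$,b}

FOLLOW(A) = ["$", "b"]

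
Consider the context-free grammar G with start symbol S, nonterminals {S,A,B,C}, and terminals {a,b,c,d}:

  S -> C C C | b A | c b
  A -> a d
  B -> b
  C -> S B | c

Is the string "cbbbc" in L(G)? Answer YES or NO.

CNF form of G:
  S -> C X4 | T2 A | T3 T2
  A -> T0 T1
  B -> b
  C -> S B | c
  T0 -> a
  T1 -> d
  T2 -> b
  T3 -> c
  X4 -> C C

CYK table (by increasing span):
  T[0,0] 'c' = {C,T3}  orig:{C}
  T[1,1] 'b' = {B,T2}  orig:{B}
  T[2,2] 'b' = {B,T2}  orig:{B}
  T[3,3] 'b' = {B,T2}  orig:{B}
  T[4,4] 'c' = {C,T3}  orig:{C}
  T[0,1] 'cb' = {S}
  T[1,2] 'bb' = ∅
  T[2,3] 'bb' = ∅
  T[3,4] 'bc' = ∅
  T[0,2] 'cbb' = {C}
  T[1,3] 'bbb' = ∅
  T[2,4] 'bbc' = ∅
  T[0,3] 'cbbb' = ∅
  T[1,4] 'bbbc' = ∅
  T[0,4] 'cbbbc' = ∅

S ∉ T[0,4] ⇒ NO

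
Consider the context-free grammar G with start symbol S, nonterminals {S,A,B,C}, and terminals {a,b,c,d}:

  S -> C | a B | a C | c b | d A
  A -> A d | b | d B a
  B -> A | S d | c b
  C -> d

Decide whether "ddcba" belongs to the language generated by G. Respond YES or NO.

CNF form of G:
  S -> T0 A | T1 B | T1 C | T2 T3 | d
  A -> A T0 | T0 X4 | b
  B -> A T0 | S T0 | T0 X5 | T2 T3 | b
  C -> d
  T0 -> d
  T1 -> a
  T2 -> c
  T3 -> b
  X4 -> B T1
  X5 -> B T1

CYK table (by increasing span):
  [0..0]={C,S,T0}  "d"  orig:{C,S}
  [1..1]={C,S,T0}  "d"  orig:{C,S}
  [2..2]={T2}  "c"  orig:{}
  [3..3]={A,B,T3}  "b"  orig:{A,B}
  [4..4]={T1}  "a"  orig:{}
  [0..1]={B}  "dd"
  [1..2]=∅  "dc"
  [2..3]={B,S}  "cb"
  [3..4]={X4,X5}  "ba"  orig:{}
  [0..2]=∅  "ddc"
  [1..3]=∅  "dcb"
  [2..4]={X4,X5}  "cba"  orig:{}
  [0..3]=∅  "ddcb"
  [1..4]={A,B}  "dcba"
  [0..4]={S}  "ddcba"

S ∈ T[0,4] ⇒ YES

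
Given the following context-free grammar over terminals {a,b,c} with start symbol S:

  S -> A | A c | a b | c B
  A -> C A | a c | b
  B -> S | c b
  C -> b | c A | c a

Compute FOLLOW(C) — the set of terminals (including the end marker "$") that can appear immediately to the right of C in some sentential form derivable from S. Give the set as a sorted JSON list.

FIRST iteration:
[1]
  A via A→a c: +{a}
  A via A→b: +{b}
  B via B→c b: +{c}
  C via C→b: +{b}
  C via C→c A: +{c}
  S via S→A: +{a,b}
  S via S→c B: +{c}
  FIRST[S]={a,b,c}  FIRST[A]={a,b}  FIRST[B]={c}  FIRST[C]={b,c}
[2]
  A via A→C A: +{c}
  B via B→S: +{a,b}
  FIRST[S]={a,b,c}  FIRST[A]={a,b,c}  FIRST[B]={a,b,c}  FIRST[C]={b,c}
[3] done
  FIRST[S]={a,b,c}  FIRST[A]={a,b,c}  FIRST[B]={a,b,c}  FIRST[C]={b,c}

FOLLOW iteration:
initialize: $ ∈ FOLLOW(S)
[1]
  A→C A: FOLLOW(C) ⊇ FIRST(A) = {a,b,c}; new: +{a,b,c}
  C→c A: FOLLOW(A) ⊇ FOLLOW(C) ⊇ {a,b,c}; new: +{a,b,c}
  S→A: FOLLOW(A) ⊇ FOLLOW(S) ⊇ {$}; new: +{$}
  S→c B: FOLLOW(B) ⊇ FOLLOW(S) ⊇ {$}; new: +{$}
  S: {$}  A: {$,a,b,c}  B: {$}  C: {a,b,c}
[2] (no change)
  S: {$}  A: {$,a,b,c}  B: {$}  C: {a,b,c}

FOLLOW(C) = ["a", "b", "c"]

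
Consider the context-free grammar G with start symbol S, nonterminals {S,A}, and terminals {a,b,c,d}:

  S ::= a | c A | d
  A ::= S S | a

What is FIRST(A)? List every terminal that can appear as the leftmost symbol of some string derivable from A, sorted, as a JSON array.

Compute FIRST by fixpoint:
[1]
  A via A→a: +{a}
  S via S→a: +{a}
  S via S→c A: +{c}
  S via S→d: +{d}
  S: {a,c,d}  A: {a}
[2]
  A via A→S S: +{c,d}
  S: {a,c,d}  A: {a,c,d}
[3] done
  S: {a,c,d}  A: {a,c,d}

FIRST(A) = ["a", "c", "d"]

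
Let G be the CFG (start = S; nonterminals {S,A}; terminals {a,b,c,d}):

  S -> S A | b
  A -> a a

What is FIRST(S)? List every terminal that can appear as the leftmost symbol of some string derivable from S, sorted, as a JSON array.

FIRST sets, iterate to fixpoint:
pass 1:
  A via A→a a: +{a}
  S via S→b: +{b}
  FIRST[S]={b}  FIRST[A]={a}
pass 2: — fixpoint
  FIRST[S]={b}  FIRST[A]={a}

FIRST(S) = ["b"]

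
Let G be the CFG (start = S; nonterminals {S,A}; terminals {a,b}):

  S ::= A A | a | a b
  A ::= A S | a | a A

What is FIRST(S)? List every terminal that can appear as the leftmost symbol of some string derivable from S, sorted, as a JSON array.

FIRST sets, iterate to fixpoint:
iter 1:
  A via A→a: +{a}
  S via S→A A: +{a}
  S: {a}  A: {a}
iter 2: (no change)
  S: {a}  A: {a}

FIRST(S) = ["a"]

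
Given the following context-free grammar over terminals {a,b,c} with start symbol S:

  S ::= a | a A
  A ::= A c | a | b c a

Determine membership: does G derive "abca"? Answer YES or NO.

CNF form of G:
  S -> T2 A | a
  A -> A T0 | T1 X3 | a
  T0 -> c
  T1 -> b
  T2 -> a
  X3 -> T0 T2

Fill CYK table bottom-up:
  T[0,0] 'a' = {A,S,T2}  orig:{A,S}
  T[1,1] 'b' = {T1}  orig:{}
  T[2,2] 'c' = {T0}  orig:{}
  T[3,3] 'a' = {A,S,T2}  orig:{A,S}
  T[0,1] 'ab' = ∅
  T[1,2] 'bc' = ∅
  T[2,3] 'ca' = {X3}  orig:{}
  T[0,2] 'abc' = ∅
  T[1,3] 'bca' = {A}
  T[0,3] 'abca' = {S}

S ∈ T[0,3] ⇒ YES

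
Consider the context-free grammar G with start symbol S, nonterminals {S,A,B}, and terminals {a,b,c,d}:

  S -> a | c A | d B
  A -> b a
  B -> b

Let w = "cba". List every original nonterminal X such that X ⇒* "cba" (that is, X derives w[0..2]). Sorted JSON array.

CNF form of G:
  S -> T2 A | T3 B | a
  A -> T0 T1
  B -> b
  T0 -> b
  T1 -> a
  T2 -> c
  T3 -> d

Fill CYK table bottom-up — only the sub-triangle for w[0..2]:
  T[0,0] 'c' = {T2}  orig:{}
  T[1,1] 'b' = {B,T0}  orig:{B}
  T[2,2] 'a' = {S,T1}  orig:{S}
  T[0,1] 'cb' = ∅
  T[1,2] 'ba' = {A}
  T[0,2] 'cba' = {S}

Original NTs in T[0,2] deriving "cba": ["S"]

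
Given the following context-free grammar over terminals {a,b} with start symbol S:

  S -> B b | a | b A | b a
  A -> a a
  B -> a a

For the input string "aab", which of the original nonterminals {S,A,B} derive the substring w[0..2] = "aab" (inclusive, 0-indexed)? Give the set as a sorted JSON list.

Convert to CNF:
  S -> B T1 | T1 A | T1 T0 | a
  A -> T0 T0
  B -> T0 T0
  T0 -> a
  T1 -> b

Fill CYK table bottom-up (cells [i..j] with 0 ≤ i ≤ j ≤ 2 only):
  cell(0,0) a: {S,T0}  orig:{S}
  cell(1,1) a: {S,T0}  orig:{S}
  cell(2,2) b: {T1}  orig:{}
  cell(0,1) aa: {A,B}
  cell(1,2) ab: ∅
  cell(0,2) aab: {S}

Original NTs in T[0,2] deriving "aab": ["S"]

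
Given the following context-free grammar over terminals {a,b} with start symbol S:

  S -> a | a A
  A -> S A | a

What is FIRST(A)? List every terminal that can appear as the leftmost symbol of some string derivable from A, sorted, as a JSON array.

FIRST sets, iterate to fixpoint:
round 1:
  A via A→a: +{a}
  S via S→a: +{a}
  S: {a}  A: {a}
round 2: done
  S: {a}  A: {a}

FIRST(A) = ["a"]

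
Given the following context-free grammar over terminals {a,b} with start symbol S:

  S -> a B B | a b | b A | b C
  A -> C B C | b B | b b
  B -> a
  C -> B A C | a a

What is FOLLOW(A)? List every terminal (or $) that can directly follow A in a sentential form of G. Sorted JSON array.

Compute FIRST by fixpoint:
pass 1:
  A via A→b B: +{b}
  B via B→a: +{a}
  C via C→B A C: +{a}
  S via S→a B B: +{a}
  S via S→b A: +{b}
  FIRST(S)={a,b}  FIRST(A)={b}  FIRST(B)={a}  FIRST(C)={a}
pass 2:
  A via A→C B C: +{a}
  FIRST(S)={a,b}  FIRST(A)={a,b}  FIRST(B)={a}  FIRST(C)={a}
pass 3: (no change)
  FIRST(S)={a,b}  FIRST(A)={a,b}  FIRST(B)={a}  FIRST(C)={a}

FOLLOW iteration:
seed FOLLOW(S) with $
[1]
  A→C B C: FOLLOW(C) ⊇ FIRST(B) = {a}; new: +{a}
  A→C B C: FOLLOW(B) ⊇ FIRST(C) = {a}; new: +{a}
  C→B A C: FOLLOW(B) ⊇ FIRST(A) = {a,b}; new: +{b}
  C→B A C: FOLLOW(A) ⊇ FIRST(C) = {a}; new: +{a}
  S→a B B: FOLLOW(B) ⊇ FOLLOW(S) ⊇ {$}; new: +{$}
  S→b A: FOLLOW(A) ⊇ FOLLOW(S) ⊇ {$}; new: +{$}
  S→b C: FOLLOW(C) ⊇ FOLLOW(S) ⊇ {$}; new: +{$}
  FOLLOW(S)={$}  FOLLOW(A)={$,a}  FOLLOW(B)={$,a,b}  FOLLOW(C)={$,a}
[2] (stable)
  FOLLOW(S)={$}  FOLLOW(A)={$,a}  FOLLOW(B)={$,a,b}  FOLLOW(C)={$,a}

FOLLOW(A) = ["$", "a"]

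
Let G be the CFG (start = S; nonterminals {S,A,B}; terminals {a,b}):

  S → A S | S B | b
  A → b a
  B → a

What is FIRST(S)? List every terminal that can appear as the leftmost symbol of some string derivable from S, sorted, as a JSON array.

FIRST iteration:
round 1:
  A via A→b a: +{b}
  B via B→a: +{a}
  S via S→A S: +{b}
  FIRST[S]={b}  FIRST[A]={b}  FIRST[B]={a}
round 2: — fixpoint
  FIRST[S]={b}  FIRST[A]={b}  FIRST[B]={a}

FIRST(S) = ["b"]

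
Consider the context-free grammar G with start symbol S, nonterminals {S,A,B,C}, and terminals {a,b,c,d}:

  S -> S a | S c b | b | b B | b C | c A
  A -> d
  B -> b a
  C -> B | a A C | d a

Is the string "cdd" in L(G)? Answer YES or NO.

CNF form of G:
  S -> S T1 | S X5 | T0 B | T0 C | T3 A | b
  A -> d
  B -> T0 T1
  C -> T0 T1 | T1 X4 | T2 T1
  T0 -> b
  T1 -> a
  T2 -> d
  T3 -> c
  X4 -> A C
  X5 -> T3 T0

Fill CYK table bottom-up:
  T[0,0] 'c' = {T3}  orig:{}
  T[1,1] 'd' = {A,T2}  orig:{A}
  T[2,2] 'd' = {A,T2}  orig:{A}
  T[0,1] 'cd' = {S}
  T[1,2] 'dd' = ∅
  T[0,2] 'cdd' = ∅

S ∉ T[0,2] ⇒ NO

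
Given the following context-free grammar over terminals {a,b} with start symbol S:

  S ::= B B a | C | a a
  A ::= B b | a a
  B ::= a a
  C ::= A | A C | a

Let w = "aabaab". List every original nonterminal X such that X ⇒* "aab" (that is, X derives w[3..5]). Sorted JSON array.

Convert to CNF:
  S -> A C | B T0 | B X2 | T1 T1 | a
  A -> B T0 | T1 T1
  B -> T1 T1
  C -> A C | B T0 | T1 T1 | a
  T0 -> b
  T1 -> a
  X2 -> B T1

CYK fill — only the sub-triangle for w[3..5]:
  [3..3]={C,S,T1}  "a"  orig:{C,S}
  [4..4]={C,S,T1}  "a"  orig:{C,S}
  [5..5]={T0}  "b"  orig:{}
  [3..4]={A,B,C,S}  "aa"
  [4..5]=∅  "ab"
  [3..5]={A,C,S}  "aab"

Original NTs in T[3,5] deriving "aab": ["A", "C", "S"]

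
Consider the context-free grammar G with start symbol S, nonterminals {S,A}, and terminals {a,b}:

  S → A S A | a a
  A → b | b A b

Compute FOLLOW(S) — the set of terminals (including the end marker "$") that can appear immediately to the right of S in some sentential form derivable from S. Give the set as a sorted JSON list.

FIRST iteration:
iter 1:
  A via A→b: +{b}
  S via S→A S A: +{b}
  S via S→a a: +{a}
  S: {a,b}  A: {b}
iter 2: (stable)
  S: {a,b}  A: {b}

FOLLOW sets:
seed FOLLOW(S) with $
round 1:
  A→b A b: FOLLOW(A) ⊇ FIRST(b) = {b}; new: +{b}
  S→A S A: FOLLOW(A) ⊇ FIRST(S) = {a,b}; new: +{a}
  S→A S A: FOLLOW(S) ⊇ FIRST(A) = {b}; new: +{b}
  S→A S A: FOLLOW(A) ⊇ FOLLOW(S) ⊇ {$,b}; new: +{$}
  FOLLOW(S)={$,b}  FOLLOW(A)={$,a,b}
round 2: (no change)
  FOLLOW(S)={$,b}  FOLLOW(A)={$,a,b}

FOLLOW(S) = ["$", "b"]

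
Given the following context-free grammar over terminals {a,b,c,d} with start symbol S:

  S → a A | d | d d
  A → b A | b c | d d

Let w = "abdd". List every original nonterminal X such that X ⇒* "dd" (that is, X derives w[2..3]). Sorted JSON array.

CNF form of G:
  S -> T2 T2 | T3 A | d
  A -> T0 A | T0 T1 | T2 T2
  T0 -> b
  T1 -> c
  T2 -> d
  T3 -> a

CYK fill, restricted to cells inside w[2..3]:
  [2..2]={S,T2}  "d"  orig:{S}
  [3..3]={S,T2}  "d"  orig:{S}
  [2..3]={A,S}  "dd"

Original NTs in T[2,3] deriving "dd": ["A", "S"]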